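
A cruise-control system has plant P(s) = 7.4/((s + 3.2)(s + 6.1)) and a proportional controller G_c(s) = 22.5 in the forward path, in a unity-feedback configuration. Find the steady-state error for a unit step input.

The loop is type 0. Static position error constant K_pos = G_c(0)·P(0) = 22.5·0.3791 = 8.53.
Steady-state error to a unit step: e_ss = 1/(1+K_pos) = 1/9.53 = 0.105.

0.105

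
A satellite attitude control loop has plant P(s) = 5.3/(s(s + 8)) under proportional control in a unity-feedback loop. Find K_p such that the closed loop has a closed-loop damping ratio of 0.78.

K_p = 4.96

Closed-loop characteristic equation: s² + 8s + K_p·5.3 = 0.
So ω_n = √(5.3K_p) and 2ζω_n = 8, giving ζ = 8/(2√(5.3K_p)).
Setting ζ = 0.78: √(5.3K_p) = 8/(2·0.78) = 5.128, so K_p = 26.3/5.3 = 4.96.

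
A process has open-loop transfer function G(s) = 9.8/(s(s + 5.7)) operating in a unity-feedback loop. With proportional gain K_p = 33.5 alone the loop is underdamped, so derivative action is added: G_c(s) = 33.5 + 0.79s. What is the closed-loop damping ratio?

ζ = 0.371

Forward path: (33.5 + 0.79s)·9.8/(s(s+5.7)). The closed-loop characteristic equation is s² + (5.7 + 9.8·0.79)s + 9.8·33.5 = 0.
That is s² + 13.44s + 328.3 = 0, so ω_n = 18.12 rad/s and ζ = 13.44/(2·18.12) = 0.3709.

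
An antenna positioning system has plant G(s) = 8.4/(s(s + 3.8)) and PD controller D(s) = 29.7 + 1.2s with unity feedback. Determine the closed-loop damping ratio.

Forward path: (29.7 + 1.2s)·8.4/(s(s+3.8)). The closed-loop characteristic equation is s² + (3.8 + 8.4·1.2)s + 8.4·29.7 = 0.
That is s² + 13.88s + 249.5 = 0, so ω_n = 15.79 rad/s and ζ = 13.88/(2·15.79) = 0.4394.

ζ = 0.439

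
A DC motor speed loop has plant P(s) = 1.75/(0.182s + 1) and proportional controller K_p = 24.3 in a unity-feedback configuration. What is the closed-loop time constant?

Closed loop: T(s) = K_p·P/(1+K_p·P) = 42.52/(0.182s + 1 + 42.52), with pole at s = −(1 + 42.52)/0.182 = −239.1.
Closed-loop time constant τ = 1/239.1 = 0.00418 s.

τ = 0.00418 s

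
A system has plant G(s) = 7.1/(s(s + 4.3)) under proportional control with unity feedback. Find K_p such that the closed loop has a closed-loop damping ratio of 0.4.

Closed-loop characteristic equation: s² + 4.3s + K_p·7.1 = 0.
So ω_n = √(7.1K_p) and 2ζω_n = 4.3, giving ζ = 4.3/(2√(7.1K_p)).
Setting ζ = 0.4: √(7.1K_p) = 4.3/(2·0.4) = 5.375, so K_p = 28.89/7.1 = 4.07.

K_p = 4.07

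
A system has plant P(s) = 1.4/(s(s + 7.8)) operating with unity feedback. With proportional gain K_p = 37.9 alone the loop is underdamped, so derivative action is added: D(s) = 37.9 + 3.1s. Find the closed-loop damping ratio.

Forward path: (37.9 + 3.1s)·1.4/(s(s+7.8)). The closed-loop characteristic equation is s² + (7.8 + 1.4·3.1)s + 1.4·37.9 = 0.
That is s² + 12.14s + 53.06 = 0, so ω_n = 7.284 rad/s and ζ = 12.14/(2·7.284) = 0.8333.

ζ = 0.833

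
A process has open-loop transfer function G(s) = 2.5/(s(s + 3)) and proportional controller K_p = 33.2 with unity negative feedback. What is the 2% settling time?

T_s ≈ 2.67 s

Closed-loop characteristic equation: s² + 3s + 83 = 0, so ω_n = 9.11 rad/s and ζ = 3/(2·9.11) = 0.1646.
2% settling time T_s ≈ 4/(ζω_n) = 4/1.5 = 2.67 s.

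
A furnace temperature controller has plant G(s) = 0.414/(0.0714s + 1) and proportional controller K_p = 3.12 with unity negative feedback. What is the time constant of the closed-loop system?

Closed loop: T(s) = K_p·G/(1+K_p·G) = 1.292/(0.0714s + 1 + 1.292), with pole at s = −(1 + 1.292)/0.0714 = −32.1.
Closed-loop time constant τ = 1/32.1 = 0.0312 s.

τ = 0.0312 s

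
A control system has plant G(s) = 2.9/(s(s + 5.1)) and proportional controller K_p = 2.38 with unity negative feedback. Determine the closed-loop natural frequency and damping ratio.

With unity feedback the closed-loop characteristic equation is s² + 5.1s + 2.38·2.9 = s² + 5.1s + 6.902 = 0.
So ω_n² = 6.902 ⇒ ω_n = 2.627 rad/s, and ζ = 5.1/(2ω_n) = 0.971.

ω_n = 2.63 rad/s, ζ = 0.971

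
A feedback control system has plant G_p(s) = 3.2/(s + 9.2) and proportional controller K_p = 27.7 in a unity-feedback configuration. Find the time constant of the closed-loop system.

τ = 0.0102 s

Closed-loop transfer function: T(s) = K_p·G_p(s)/(1 + K_p·G_p(s)) = 88.64/(s + 9.2 + 88.64) = 88.64/(s + 97.84).
Time constant τ = 1/97.84 = 0.0102 s.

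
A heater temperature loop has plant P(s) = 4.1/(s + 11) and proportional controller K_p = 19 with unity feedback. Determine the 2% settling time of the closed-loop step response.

Closed-loop transfer function: T(s) = K_p·P(s)/(1 + K_p·P(s)) = 77.9/(s + 11 + 77.9) = 77.9/(s + 88.9).
Time constant τ = 1/88.9 = 0.01125 s, so the 2% settling time is about 4τ = 0.045 s.

T_s ≈ 0.045 s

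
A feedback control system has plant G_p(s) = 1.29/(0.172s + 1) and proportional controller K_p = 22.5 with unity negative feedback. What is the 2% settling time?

T_s ≈ 0.0229 s

Closed loop: T(s) = K_p·G_p/(1+K_p·G_p) = 29.03/(0.172s + 1 + 29.03), with pole at s = −(1 + 29.03)/0.172 = −174.6.
τ = 1/174.6 = 0.005729 s, so 2% settling time ≈ 4τ = 0.0229 s.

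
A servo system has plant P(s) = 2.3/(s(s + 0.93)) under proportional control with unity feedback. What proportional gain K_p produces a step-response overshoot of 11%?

K_p = 0.284

From %OS = 100·exp(−πζ/√(1−ζ²)) = 11%, ζ = −ln(0.11)/√(π²+ln²(0.11)) = 0.5749.
Characteristic equation s² + 0.93s + 2.3K_p = 0 gives ζ = 0.93/(2√(2.3K_p)).
Setting ζ = 0.5749: √(2.3K_p) = 0.93/(2·0.5749) = 0.8089, so K_p = 0.6542/2.3 = 0.284.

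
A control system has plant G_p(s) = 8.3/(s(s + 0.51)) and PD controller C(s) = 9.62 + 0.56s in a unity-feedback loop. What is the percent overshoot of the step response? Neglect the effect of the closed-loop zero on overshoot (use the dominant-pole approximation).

38.8%

Forward path: (9.62 + 0.56s)·8.3/(s(s+0.51)). The closed-loop characteristic equation is s² + (0.51 + 8.3·0.56)s + 8.3·9.62 = 0.
That is s² + 5.158s + 79.85 = 0, so ω_n = 8.936 rad/s and ζ = 5.158/(2·8.936) = 0.2886.
%OS = 100·exp(−πζ/√(1−ζ²)) = 38.8%.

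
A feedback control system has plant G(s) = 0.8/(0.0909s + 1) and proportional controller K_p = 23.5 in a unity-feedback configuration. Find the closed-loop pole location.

Closed loop: T(s) = K_p·G/(1+K_p·G) = 18.8/(0.0909s + 1 + 18.8), with pole at s = −(1 + 18.8)/0.0909 = −217.8.

s = -217.8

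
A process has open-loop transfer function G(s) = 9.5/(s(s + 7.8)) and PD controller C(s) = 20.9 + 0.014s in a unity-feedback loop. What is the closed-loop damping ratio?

Forward path: (20.9 + 0.014s)·9.5/(s(s+7.8)). The closed-loop characteristic equation is s² + (7.8 + 9.5·0.014)s + 9.5·20.9 = 0.
That is s² + 7.933s + 198.5 = 0, so ω_n = 14.09 rad/s and ζ = 7.933/(2·14.09) = 0.2815.

ζ = 0.281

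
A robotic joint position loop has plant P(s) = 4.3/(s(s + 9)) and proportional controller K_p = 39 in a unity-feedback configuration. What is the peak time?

T_p = 0.259 s

Closed-loop characteristic equation: s² + 9s + 167.7 = 0, so ω_n = 12.95 rad/s and ζ = 9/(2·12.95) = 0.3475.
Damped frequency ω_d = ω_n√(1−ζ²) = 12.14 rad/s, so peak time T_p = π/ω_d = 0.259 s.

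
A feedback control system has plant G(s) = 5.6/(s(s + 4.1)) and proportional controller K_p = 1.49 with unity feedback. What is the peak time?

The closed-loop denominator s² + 4.1s + 8.344 gives ω_n = √8.344 = 2.889 and ζ = 4.1/(2ω_n) = 0.7097.
Damped frequency ω_d = ω_n√(1−ζ²) = 2.035 rad/s, so peak time T_p = π/ω_d = 1.54 s.

T_p = 1.54 s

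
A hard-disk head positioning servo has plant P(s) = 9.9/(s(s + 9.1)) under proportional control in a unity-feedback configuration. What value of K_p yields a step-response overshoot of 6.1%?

From %OS = 100·exp(−πζ/√(1−ζ²)) = 6.1%, ζ = −ln(0.061)/√(π²+ln²(0.061)) = 0.6649.
Characteristic equation s² + 9.1s + 9.9K_p = 0 gives ζ = 9.1/(2√(9.9K_p)).
Setting ζ = 0.6649: √(9.9K_p) = 9.1/(2·0.6649) = 6.843, so K_p = 46.82/9.9 = 4.73.

K_p = 4.73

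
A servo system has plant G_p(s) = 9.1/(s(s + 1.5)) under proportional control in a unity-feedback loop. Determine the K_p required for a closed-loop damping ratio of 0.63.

K_p = 0.156

Closed-loop characteristic equation: s² + 1.5s + K_p·9.1 = 0.
So ω_n = √(9.1K_p) and 2ζω_n = 1.5, giving ζ = 1.5/(2√(9.1K_p)).
Setting ζ = 0.63: √(9.1K_p) = 1.5/(2·0.63) = 1.19, so K_p = 1.417/9.1 = 0.156.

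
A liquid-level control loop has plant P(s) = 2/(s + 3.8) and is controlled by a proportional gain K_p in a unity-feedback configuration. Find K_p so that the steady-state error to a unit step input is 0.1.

Steady-state error for a unit step on this type-0 loop is 1/(1 + K_p·P(0)).
P(0) = 0.5263. Require 1/(1 + K_p·0.5263) = 0.1, so 1 + 0.5263·K_p = 10.
K_p = (10 − 1)/0.5263 = 17.1.

K_p = 17.1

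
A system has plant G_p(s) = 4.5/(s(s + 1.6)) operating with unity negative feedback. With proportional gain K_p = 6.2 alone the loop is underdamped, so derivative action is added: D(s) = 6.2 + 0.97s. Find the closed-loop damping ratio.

Forward path: (6.2 + 0.97s)·4.5/(s(s+1.6)). The closed-loop characteristic equation is s² + (1.6 + 4.5·0.97)s + 4.5·6.2 = 0.
That is s² + 5.965s + 27.9 = 0, so ω_n = 5.282 rad/s and ζ = 5.965/(2·5.282) = 0.5646.

ζ = 0.565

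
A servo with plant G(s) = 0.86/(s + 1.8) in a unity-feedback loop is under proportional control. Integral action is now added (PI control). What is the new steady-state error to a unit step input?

0

Adding integral action puts a pole at s = 0 in the forward path, raising the system type to 1; a type-1 loop has zero steady-state error to a step.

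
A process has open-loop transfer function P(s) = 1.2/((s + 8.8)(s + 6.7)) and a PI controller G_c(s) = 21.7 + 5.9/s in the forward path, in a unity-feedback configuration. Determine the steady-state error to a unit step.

0

The open loop G_c(s)P(s) has a pole at the origin (type 1), so the static position error constant is infinite and e_ss = 1/(1+∞) = 0.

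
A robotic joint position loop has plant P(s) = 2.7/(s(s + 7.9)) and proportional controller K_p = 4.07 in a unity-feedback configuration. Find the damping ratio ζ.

With unity feedback the closed-loop characteristic equation is s² + 7.9s + 4.07·2.7 = s² + 7.9s + 10.99 = 0.
So ω_n² = 10.99 ⇒ ω_n = 3.315 rad/s, and ζ = 7.9/(2ω_n) = 1.19.

ζ = 1.19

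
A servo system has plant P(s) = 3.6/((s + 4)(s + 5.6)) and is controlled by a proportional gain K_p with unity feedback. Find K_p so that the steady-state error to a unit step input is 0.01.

Steady-state error for a unit step on this type-0 loop is 1/(1 + K_p·P(0)).
P(0) = 0.1607. Require 1/(1 + K_p·0.1607) = 0.01, so 1 + 0.1607·K_p = 100.
K_p = (100 − 1)/0.1607 = 616.

K_p = 616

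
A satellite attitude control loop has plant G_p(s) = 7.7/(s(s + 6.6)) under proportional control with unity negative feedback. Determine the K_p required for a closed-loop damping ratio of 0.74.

K_p = 2.58

Closed-loop characteristic equation: s² + 6.6s + K_p·7.7 = 0.
So ω_n = √(7.7K_p) and 2ζω_n = 6.6, giving ζ = 6.6/(2√(7.7K_p)).
Setting ζ = 0.74: √(7.7K_p) = 6.6/(2·0.74) = 4.459, so K_p = 19.89/7.7 = 2.58.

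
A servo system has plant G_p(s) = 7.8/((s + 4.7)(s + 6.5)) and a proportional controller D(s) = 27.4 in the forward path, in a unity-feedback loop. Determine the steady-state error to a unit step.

The loop is type 0. Static position error constant K_pos = D(0)·G_p(0) = 27.4·0.2553 = 6.996.
Steady-state error to a unit step: e_ss = 1/(1+K_pos) = 1/7.996 = 0.125.

0.125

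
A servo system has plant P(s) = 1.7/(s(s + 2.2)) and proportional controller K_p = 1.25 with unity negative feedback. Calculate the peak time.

T_p = 3.28 s

The closed-loop denominator s² + 2.2s + 2.125 gives ω_n = √2.125 = 1.458 and ζ = 2.2/(2ω_n) = 0.7546.
Damped frequency ω_d = ω_n√(1−ζ²) = 0.9566 rad/s, so peak time T_p = π/ω_d = 3.28 s.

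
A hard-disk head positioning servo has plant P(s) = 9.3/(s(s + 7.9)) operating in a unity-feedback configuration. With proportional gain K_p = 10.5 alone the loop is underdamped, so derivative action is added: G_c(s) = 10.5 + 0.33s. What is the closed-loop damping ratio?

ζ = 0.555

Forward path: (10.5 + 0.33s)·9.3/(s(s+7.9)). The closed-loop characteristic equation is s² + (7.9 + 9.3·0.33)s + 9.3·10.5 = 0.
That is s² + 10.97s + 97.65 = 0, so ω_n = 9.882 rad/s and ζ = 10.97/(2·9.882) = 0.555.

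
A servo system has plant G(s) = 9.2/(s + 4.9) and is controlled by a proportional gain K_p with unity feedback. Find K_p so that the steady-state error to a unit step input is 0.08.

For a type-0 loop with proportional control, e_ss = 1/(1 + K_p·G(0)).
G(0) = 1.878. Require 1/(1 + K_p·1.878) = 0.08, so 1 + 1.878·K_p = 12.5.
K_p = (12.5 − 1)/1.878 = 6.13.

K_p = 6.13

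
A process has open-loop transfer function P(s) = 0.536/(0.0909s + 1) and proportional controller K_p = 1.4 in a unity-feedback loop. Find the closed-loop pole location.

s = -19.26

Closed loop: T(s) = K_p·P/(1+K_p·P) = 0.7504/(0.0909s + 1 + 0.7504), with pole at s = −(1 + 0.7504)/0.0909 = −19.26.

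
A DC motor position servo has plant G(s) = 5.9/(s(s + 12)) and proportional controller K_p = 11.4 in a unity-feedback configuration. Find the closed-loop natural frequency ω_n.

ω_n = 8.2 rad/s

1 + K_p·G(s) = 0 gives s² + 12s + 67.26 = 0.
Matching s² + 2ζω_n s + ω_n²: ω_n = √67.26 = 8.201 rad/s and 2ζω_n = 12, so ζ = 12/(2·8.201) = 0.732.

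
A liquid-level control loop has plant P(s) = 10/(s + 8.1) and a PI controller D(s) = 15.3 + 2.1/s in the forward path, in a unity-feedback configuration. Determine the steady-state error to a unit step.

The open loop D(s)P(s) has a pole at the origin (type 1), so the static position error constant is infinite and e_ss = 1/(1+∞) = 0.

0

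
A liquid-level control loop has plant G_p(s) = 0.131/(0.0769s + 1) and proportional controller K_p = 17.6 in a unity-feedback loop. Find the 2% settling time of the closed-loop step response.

Closed loop: T(s) = K_p·G_p/(1+K_p·G_p) = 2.306/(0.0769s + 1 + 2.306), with pole at s = −(1 + 2.306)/0.0769 = −42.99.
τ = 1/42.99 = 0.02326 s, so 2% settling time ≈ 4τ = 0.0931 s.

T_s ≈ 0.0931 s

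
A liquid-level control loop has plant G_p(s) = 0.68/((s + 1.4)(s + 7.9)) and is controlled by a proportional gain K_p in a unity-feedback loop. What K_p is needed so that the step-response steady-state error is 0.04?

For a type-0 loop with proportional control, e_ss = 1/(1 + K_p·G_p(0)).
G_p(0) = 0.06148. Require 1/(1 + K_p·0.06148) = 0.04, so 1 + 0.06148·K_p = 25.
K_p = (25 − 1)/0.06148 = 390.

K_p = 390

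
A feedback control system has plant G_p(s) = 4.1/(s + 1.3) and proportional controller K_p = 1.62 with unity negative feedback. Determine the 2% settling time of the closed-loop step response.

T_s ≈ 0.504 s

Closed-loop transfer function: T(s) = K_p·G_p(s)/(1 + K_p·G_p(s)) = 6.642/(s + 1.3 + 6.642) = 6.642/(s + 7.942).
Time constant τ = 1/7.942 = 0.1259 s, so the 2% settling time is about 4τ = 0.504 s.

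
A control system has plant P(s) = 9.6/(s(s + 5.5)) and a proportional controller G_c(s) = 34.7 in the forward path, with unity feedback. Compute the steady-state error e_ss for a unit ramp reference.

0.0165

The loop has one pole at the origin (type 1). Velocity error constant K_v = lim_{s→0} s·G_c(s)P(s) = 34.7·9.6/5.5 = 60.57.
Steady-state error to a unit ramp: e_ss = 1/K_v = 0.0165.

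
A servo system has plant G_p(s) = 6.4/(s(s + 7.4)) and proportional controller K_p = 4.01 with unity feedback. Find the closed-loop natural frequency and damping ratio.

ω_n = 5.07 rad/s, ζ = 0.73

With unity feedback the closed-loop characteristic equation is s² + 7.4s + 4.01·6.4 = s² + 7.4s + 25.66 = 0.
Matching s² + 2ζω_n s + ω_n²: ω_n = √25.66 = 5.066 rad/s and 2ζω_n = 7.4, so ζ = 7.4/(2·5.066) = 0.73.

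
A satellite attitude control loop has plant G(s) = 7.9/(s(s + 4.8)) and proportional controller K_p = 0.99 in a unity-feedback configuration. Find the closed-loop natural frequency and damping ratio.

ω_n = 2.8 rad/s, ζ = 0.858

The closed-loop denominator is s(s+4.8) + 0.99·7.9 = s² + 4.8s + 7.821.
So ω_n² = 7.821 ⇒ ω_n = 2.797 rad/s, and ζ = 4.8/(2ω_n) = 0.858.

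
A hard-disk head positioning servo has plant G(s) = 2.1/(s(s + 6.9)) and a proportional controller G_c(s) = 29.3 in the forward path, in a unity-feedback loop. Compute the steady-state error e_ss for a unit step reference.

0

The open loop G_c(s)G(s) has a pole at the origin (type 1), so the static position error constant is infinite and e_ss = 1/(1+∞) = 0.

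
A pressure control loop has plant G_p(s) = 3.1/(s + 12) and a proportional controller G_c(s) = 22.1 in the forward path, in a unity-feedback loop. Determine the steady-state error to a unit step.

The loop is type 0. Static position error constant K_pos = G_c(0)·G_p(0) = 22.1·0.2583 = 5.709.
Steady-state error to a unit step: e_ss = 1/(1+K_pos) = 1/6.709 = 0.149.

0.149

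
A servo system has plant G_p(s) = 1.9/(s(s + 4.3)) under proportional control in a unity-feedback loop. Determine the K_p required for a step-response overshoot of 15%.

K_p = 9.1

From %OS = 100·exp(−πζ/√(1−ζ²)) = 15%, ζ = −ln(0.15)/√(π²+ln²(0.15)) = 0.5169.
Characteristic equation s² + 4.3s + 1.9K_p = 0 gives ζ = 4.3/(2√(1.9K_p)).
Setting ζ = 0.5169: √(1.9K_p) = 4.3/(2·0.5169) = 4.159, so K_p = 17.3/1.9 = 9.1.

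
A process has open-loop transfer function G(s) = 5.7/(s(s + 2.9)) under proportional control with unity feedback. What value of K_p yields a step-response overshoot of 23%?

From %OS = 100·exp(−πζ/√(1−ζ²)) = 23%, ζ = −ln(0.23)/√(π²+ln²(0.23)) = 0.4237.
Characteristic equation s² + 2.9s + 5.7K_p = 0 gives ζ = 2.9/(2√(5.7K_p)).
Setting ζ = 0.4237: √(5.7K_p) = 2.9/(2·0.4237) = 3.422, so K_p = 11.71/5.7 = 2.05.

K_p = 2.05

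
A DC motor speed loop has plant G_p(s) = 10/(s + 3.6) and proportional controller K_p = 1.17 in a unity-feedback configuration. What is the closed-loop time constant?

Closed-loop transfer function: T(s) = K_p·G_p(s)/(1 + K_p·G_p(s)) = 11.7/(s + 3.6 + 11.7) = 11.7/(s + 15.3).
Time constant τ = 1/15.3 = 0.0654 s.

τ = 0.0654 s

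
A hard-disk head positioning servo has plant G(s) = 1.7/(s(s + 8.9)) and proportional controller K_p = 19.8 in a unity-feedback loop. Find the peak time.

From 1 + K_pG(s) = 0: s² + 8.9s + 33.66 = 0 ⇒ ω_n = 5.802, ζ = 0.767.
Damped frequency ω_d = ω_n√(1−ζ²) = 3.723 rad/s, so peak time T_p = π/ω_d = 0.844 s.

T_p = 0.844 s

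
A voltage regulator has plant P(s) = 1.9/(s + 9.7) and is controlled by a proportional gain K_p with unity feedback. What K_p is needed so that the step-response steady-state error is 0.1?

K_p = 45.9

For a type-0 loop with proportional control, e_ss = 1/(1 + K_p·P(0)).
P(0) = 0.1959. Require 1/(1 + K_p·0.1959) = 0.1, so 1 + 0.1959·K_p = 10.
K_p = (10 − 1)/0.1959 = 45.9.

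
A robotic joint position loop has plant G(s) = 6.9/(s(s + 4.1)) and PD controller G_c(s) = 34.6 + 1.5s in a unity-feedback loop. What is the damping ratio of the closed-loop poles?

ζ = 0.468

Forward path: (34.6 + 1.5s)·6.9/(s(s+4.1)). The closed-loop characteristic equation is s² + (4.1 + 6.9·1.5)s + 6.9·34.6 = 0.
That is s² + 14.45s + 238.7 = 0, so ω_n = 15.45 rad/s and ζ = 14.45/(2·15.45) = 0.4676.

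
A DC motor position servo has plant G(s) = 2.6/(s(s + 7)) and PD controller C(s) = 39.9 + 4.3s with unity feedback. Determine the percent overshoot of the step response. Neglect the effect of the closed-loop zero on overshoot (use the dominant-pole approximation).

Forward path: (39.9 + 4.3s)·2.6/(s(s+7)). The closed-loop characteristic equation is s² + (7 + 2.6·4.3)s + 2.6·39.9 = 0.
That is s² + 18.18s + 103.7 = 0, so ω_n = 10.19 rad/s and ζ = 18.18/(2·10.19) = 0.8925.
%OS = 100·exp(−πζ/√(1−ζ²)) = 0.2%.

0.2%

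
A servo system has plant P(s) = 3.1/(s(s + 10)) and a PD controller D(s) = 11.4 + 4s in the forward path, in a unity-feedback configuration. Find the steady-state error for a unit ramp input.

The loop has one pole at the origin (type 1). Velocity error constant K_v = lim_{s→0} s·D(s)P(s) = 11.4·3.1/10 = 3.534.
Steady-state error to a unit ramp: e_ss = 1/K_v = 0.283.

0.283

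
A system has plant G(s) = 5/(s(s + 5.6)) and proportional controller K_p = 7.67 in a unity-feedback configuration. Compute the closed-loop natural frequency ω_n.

The closed-loop denominator is s(s+5.6) + 7.67·5 = s² + 5.6s + 38.35.
So ω_n² = 38.35 ⇒ ω_n = 6.193 rad/s, and ζ = 5.6/(2ω_n) = 0.452.

ω_n = 6.19 rad/s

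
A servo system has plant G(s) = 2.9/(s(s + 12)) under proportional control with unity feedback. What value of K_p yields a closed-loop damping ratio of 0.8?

Closed-loop characteristic equation: s² + 12s + K_p·2.9 = 0.
So ω_n = √(2.9K_p) and 2ζω_n = 12, giving ζ = 12/(2√(2.9K_p)).
Setting ζ = 0.8: √(2.9K_p) = 12/(2·0.8) = 7.5, so K_p = 56.25/2.9 = 19.4.

K_p = 19.4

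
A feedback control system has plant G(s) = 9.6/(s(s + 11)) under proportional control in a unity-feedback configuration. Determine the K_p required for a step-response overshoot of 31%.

K_p = 25.8

From %OS = 100·exp(−πζ/√(1−ζ²)) = 31%, ζ = −ln(0.31)/√(π²+ln²(0.31)) = 0.3493.
Characteristic equation s² + 11s + 9.6K_p = 0 gives ζ = 11/(2√(9.6K_p)).
Setting ζ = 0.3493: √(9.6K_p) = 11/(2·0.3493) = 15.75, so K_p = 247.9/9.6 = 25.8.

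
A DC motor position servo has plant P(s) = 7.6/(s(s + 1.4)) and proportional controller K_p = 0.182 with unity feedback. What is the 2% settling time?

Closed-loop characteristic equation: s² + 1.4s + 1.383 = 0, so ω_n = 1.176 rad/s and ζ = 1.4/(2·1.176) = 0.5952.
2% settling time T_s ≈ 4/(ζω_n) = 4/0.7 = 5.71 s.

T_s ≈ 5.71 s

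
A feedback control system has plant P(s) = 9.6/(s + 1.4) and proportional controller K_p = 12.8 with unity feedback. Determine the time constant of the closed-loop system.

τ = 0.00805 s

Closed-loop transfer function: T(s) = K_p·P(s)/(1 + K_p·P(s)) = 122.9/(s + 1.4 + 122.9) = 122.9/(s + 124.3).
Time constant τ = 1/124.3 = 0.00805 s.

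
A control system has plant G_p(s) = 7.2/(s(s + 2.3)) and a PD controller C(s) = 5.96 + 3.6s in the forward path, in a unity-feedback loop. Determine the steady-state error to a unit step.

The open loop C(s)G_p(s) has a pole at the origin (type 1), so the static position error constant is infinite and e_ss = 1/(1+∞) = 0.

0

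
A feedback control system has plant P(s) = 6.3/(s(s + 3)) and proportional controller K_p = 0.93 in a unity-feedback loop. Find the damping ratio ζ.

ζ = 0.62

With unity feedback the closed-loop characteristic equation is s² + 3s + 0.93·6.3 = s² + 3s + 5.859 = 0.
Matching s² + 2ζω_n s + ω_n²: ω_n = √5.859 = 2.421 rad/s and 2ζω_n = 3, so ζ = 3/(2·2.421) = 0.62.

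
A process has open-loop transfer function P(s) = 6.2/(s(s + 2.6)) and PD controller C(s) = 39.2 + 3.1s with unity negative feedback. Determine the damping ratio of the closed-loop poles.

Forward path: (39.2 + 3.1s)·6.2/(s(s+2.6)). The closed-loop characteristic equation is s² + (2.6 + 6.2·3.1)s + 6.2·39.2 = 0.
That is s² + 21.82s + 243 = 0, so ω_n = 15.59 rad/s and ζ = 21.82/(2·15.59) = 0.6998.

ζ = 0.7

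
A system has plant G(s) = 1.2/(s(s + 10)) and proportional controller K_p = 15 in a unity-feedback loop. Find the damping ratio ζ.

1 + K_p·G(s) = 0 gives s² + 10s + 18 = 0.
Matching s² + 2ζω_n s + ω_n²: ω_n = √18 = 4.243 rad/s and 2ζω_n = 10, so ζ = 10/(2·4.243) = 1.18.

ζ = 1.18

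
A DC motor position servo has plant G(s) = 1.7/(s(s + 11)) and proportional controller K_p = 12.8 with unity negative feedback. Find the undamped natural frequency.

ω_n = 4.66 rad/s

The closed-loop denominator is s(s+11) + 12.8·1.7 = s² + 11s + 21.76.
So ω_n² = 21.76 ⇒ ω_n = 4.665 rad/s, and ζ = 11/(2ω_n) = 1.18.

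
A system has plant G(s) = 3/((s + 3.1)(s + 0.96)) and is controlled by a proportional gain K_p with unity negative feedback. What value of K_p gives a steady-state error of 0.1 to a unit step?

K_p = 8.93

Steady-state error for a unit step on this type-0 loop is 1/(1 + K_p·G(0)).
G(0) = 1.008. Require 1/(1 + K_p·1.008) = 0.1, so 1 + 1.008·K_p = 10.
K_p = (10 − 1)/1.008 = 8.93.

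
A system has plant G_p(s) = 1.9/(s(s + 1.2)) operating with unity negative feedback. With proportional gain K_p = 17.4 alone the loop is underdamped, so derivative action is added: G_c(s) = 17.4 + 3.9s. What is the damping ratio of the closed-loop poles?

ζ = 0.749

Forward path: (17.4 + 3.9s)·1.9/(s(s+1.2)). The closed-loop characteristic equation is s² + (1.2 + 1.9·3.9)s + 1.9·17.4 = 0.
That is s² + 8.61s + 33.06 = 0, so ω_n = 5.75 rad/s and ζ = 8.61/(2·5.75) = 0.7487.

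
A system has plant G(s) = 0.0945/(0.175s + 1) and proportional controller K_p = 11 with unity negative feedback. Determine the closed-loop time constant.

Closed loop: T(s) = K_p·G/(1+K_p·G) = 1.04/(0.175s + 1 + 1.04), with pole at s = −(1 + 1.04)/0.175 = −11.65.
Closed-loop time constant τ = 1/11.65 = 0.0858 s.

τ = 0.0858 s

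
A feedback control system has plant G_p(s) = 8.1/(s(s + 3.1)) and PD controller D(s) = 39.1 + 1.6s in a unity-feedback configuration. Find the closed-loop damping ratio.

Forward path: (39.1 + 1.6s)·8.1/(s(s+3.1)). The closed-loop characteristic equation is s² + (3.1 + 8.1·1.6)s + 8.1·39.1 = 0.
That is s² + 16.06s + 316.7 = 0, so ω_n = 17.8 rad/s and ζ = 16.06/(2·17.8) = 0.4512.

ζ = 0.451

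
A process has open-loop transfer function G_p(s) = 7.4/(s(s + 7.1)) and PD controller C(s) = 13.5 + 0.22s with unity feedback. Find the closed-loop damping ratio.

Forward path: (13.5 + 0.22s)·7.4/(s(s+7.1)). The closed-loop characteristic equation is s² + (7.1 + 7.4·0.22)s + 7.4·13.5 = 0.
That is s² + 8.728s + 99.9 = 0, so ω_n = 9.995 rad/s and ζ = 8.728/(2·9.995) = 0.4366.

ζ = 0.437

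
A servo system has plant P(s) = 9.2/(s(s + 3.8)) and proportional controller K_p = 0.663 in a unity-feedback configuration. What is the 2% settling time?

From 1 + K_pP(s) = 0: s² + 3.8s + 6.1 = 0 ⇒ ω_n = 2.47, ζ = 0.7693.
2% settling time T_s ≈ 4/(ζω_n) = 4/1.9 = 2.11 s.

T_s ≈ 2.11 s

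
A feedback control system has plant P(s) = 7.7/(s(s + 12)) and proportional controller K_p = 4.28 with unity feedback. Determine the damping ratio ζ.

The closed-loop denominator is s(s+12) + 4.28·7.7 = s² + 12s + 32.96.
Matching s² + 2ζω_n s + ω_n²: ω_n = √32.96 = 5.741 rad/s and 2ζω_n = 12, so ζ = 12/(2·5.741) = 1.05.

ζ = 1.05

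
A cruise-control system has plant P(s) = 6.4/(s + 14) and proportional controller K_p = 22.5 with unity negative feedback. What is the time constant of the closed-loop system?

Closed-loop transfer function: T(s) = K_p·P(s)/(1 + K_p·P(s)) = 144/(s + 14 + 144) = 144/(s + 158).
Time constant τ = 1/158 = 0.00633 s.

τ = 0.00633 s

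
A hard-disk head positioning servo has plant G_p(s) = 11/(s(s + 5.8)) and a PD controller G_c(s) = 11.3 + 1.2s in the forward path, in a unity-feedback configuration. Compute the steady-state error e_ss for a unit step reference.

The open loop G_c(s)G_p(s) has a pole at the origin (type 1), so the static position error constant is infinite and e_ss = 1/(1+∞) = 0.

0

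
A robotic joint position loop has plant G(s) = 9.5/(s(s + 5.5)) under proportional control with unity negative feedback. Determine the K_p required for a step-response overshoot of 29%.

K_p = 5.92

From %OS = 100·exp(−πζ/√(1−ζ²)) = 29%, ζ = −ln(0.29)/√(π²+ln²(0.29)) = 0.3666.
Characteristic equation s² + 5.5s + 9.5K_p = 0 gives ζ = 5.5/(2√(9.5K_p)).
Setting ζ = 0.3666: √(9.5K_p) = 5.5/(2·0.3666) = 7.501, so K_p = 56.27/9.5 = 5.92.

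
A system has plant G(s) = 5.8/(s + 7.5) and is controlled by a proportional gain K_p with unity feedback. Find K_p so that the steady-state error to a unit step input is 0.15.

The loop is type 0, so e_ss(step) = 1/(1 + K_pos) with K_pos = K_p·G(0).
G(0) = 0.7733. Require 1/(1 + K_p·0.7733) = 0.15, so 1 + 0.7733·K_p = 6.667.
K_p = (6.667 − 1)/0.7733 = 7.33.

K_p = 7.33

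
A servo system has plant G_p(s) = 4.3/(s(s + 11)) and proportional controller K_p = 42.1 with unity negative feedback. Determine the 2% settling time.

T_s ≈ 0.727 s

The closed-loop denominator s² + 11s + 181 gives ω_n = √181 = 13.45 and ζ = 11/(2ω_n) = 0.4088.
2% settling time T_s ≈ 4/(ζω_n) = 4/5.5 = 0.727 s.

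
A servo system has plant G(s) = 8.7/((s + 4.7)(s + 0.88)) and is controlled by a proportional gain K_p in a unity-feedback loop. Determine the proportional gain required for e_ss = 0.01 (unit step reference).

Steady-state error for a unit step on this type-0 loop is 1/(1 + K_p·G(0)).
G(0) = 2.103. Require 1/(1 + K_p·2.103) = 0.01, so 1 + 2.103·K_p = 100.
K_p = (100 − 1)/2.103 = 47.1.

K_p = 47.1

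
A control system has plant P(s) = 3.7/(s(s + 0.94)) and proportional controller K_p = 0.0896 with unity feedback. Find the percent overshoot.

1.18%

Closed-loop characteristic equation: s² + 0.94s + 0.3315 = 0, so ω_n = 0.5758 rad/s and ζ = 0.94/(2·0.5758) = 0.8163.
%OS = 100·exp(−πζ/√(1−ζ²)) = 100·exp(−π·0.8163/√0.3337) = 1.18%.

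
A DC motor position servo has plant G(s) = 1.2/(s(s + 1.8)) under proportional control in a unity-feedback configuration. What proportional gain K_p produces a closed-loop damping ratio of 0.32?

K_p = 6.59

Closed-loop characteristic equation: s² + 1.8s + K_p·1.2 = 0.
So ω_n = √(1.2K_p) and 2ζω_n = 1.8, giving ζ = 1.8/(2√(1.2K_p)).
Setting ζ = 0.32: √(1.2K_p) = 1.8/(2·0.32) = 2.812, so K_p = 7.91/1.2 = 6.59.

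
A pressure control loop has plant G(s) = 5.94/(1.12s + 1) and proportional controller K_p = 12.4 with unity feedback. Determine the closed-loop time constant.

Closed loop: T(s) = K_p·G/(1+K_p·G) = 73.66/(1.12s + 1 + 73.66), with pole at s = −(1 + 73.66)/1.12 = −66.66.
Closed-loop time constant τ = 1/66.66 = 0.015 s.

τ = 0.015 s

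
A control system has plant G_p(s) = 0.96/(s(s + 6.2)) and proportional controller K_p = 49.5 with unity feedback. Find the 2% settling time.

T_s ≈ 1.29 s

From 1 + K_pG_p(s) = 0: s² + 6.2s + 47.52 = 0 ⇒ ω_n = 6.893, ζ = 0.4497.
2% settling time T_s ≈ 4/(ζω_n) = 4/3.1 = 1.29 s.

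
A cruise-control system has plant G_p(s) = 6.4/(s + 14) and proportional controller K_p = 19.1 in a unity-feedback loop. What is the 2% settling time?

T_s ≈ 0.0294 s

Closed-loop transfer function: T(s) = K_p·G_p(s)/(1 + K_p·G_p(s)) = 122.2/(s + 14 + 122.2) = 122.2/(s + 136.2).
Time constant τ = 1/136.2 = 0.00734 s, so the 2% settling time is about 4τ = 0.0294 s.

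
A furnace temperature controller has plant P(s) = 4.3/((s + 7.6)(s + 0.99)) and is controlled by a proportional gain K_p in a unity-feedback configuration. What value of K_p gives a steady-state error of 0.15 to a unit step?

K_p = 9.92

Steady-state error for a unit step on this type-0 loop is 1/(1 + K_p·P(0)).
P(0) = 0.5715. Require 1/(1 + K_p·0.5715) = 0.15, so 1 + 0.5715·K_p = 6.667.
K_p = (6.667 − 1)/0.5715 = 9.92.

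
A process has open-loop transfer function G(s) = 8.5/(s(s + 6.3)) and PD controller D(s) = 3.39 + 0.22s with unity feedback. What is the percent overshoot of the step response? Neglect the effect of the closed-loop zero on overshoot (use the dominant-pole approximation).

2.51%

Forward path: (3.39 + 0.22s)·8.5/(s(s+6.3)). The closed-loop characteristic equation is s² + (6.3 + 8.5·0.22)s + 8.5·3.39 = 0.
That is s² + 8.17s + 28.82 = 0, so ω_n = 5.368 rad/s and ζ = 8.17/(2·5.368) = 0.761.
%OS = 100·exp(−πζ/√(1−ζ²)) = 2.51%.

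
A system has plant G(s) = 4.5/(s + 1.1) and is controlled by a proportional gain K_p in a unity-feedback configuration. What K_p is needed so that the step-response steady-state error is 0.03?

The loop is type 0, so e_ss(step) = 1/(1 + K_pos) with K_pos = K_p·G(0).
G(0) = 4.091. Require 1/(1 + K_p·4.091) = 0.03, so 1 + 4.091·K_p = 33.33.
K_p = (33.33 − 1)/4.091 = 7.9.

K_p = 7.9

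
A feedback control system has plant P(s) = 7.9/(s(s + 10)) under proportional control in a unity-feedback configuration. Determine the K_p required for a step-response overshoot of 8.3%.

K_p = 8.21

From %OS = 100·exp(−πζ/√(1−ζ²)) = 8.3%, ζ = −ln(0.083)/√(π²+ln²(0.083)) = 0.621.
Characteristic equation s² + 10s + 7.9K_p = 0 gives ζ = 10/(2√(7.9K_p)).
Setting ζ = 0.621: √(7.9K_p) = 10/(2·0.621) = 8.052, so K_p = 64.83/7.9 = 8.21.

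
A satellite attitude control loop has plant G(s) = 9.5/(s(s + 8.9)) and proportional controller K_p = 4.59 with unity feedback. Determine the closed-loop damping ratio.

ζ = 0.674

1 + K_p·G(s) = 0 gives s² + 8.9s + 43.6 = 0.
So ω_n² = 43.6 ⇒ ω_n = 6.603 rad/s, and ζ = 8.9/(2ω_n) = 0.674.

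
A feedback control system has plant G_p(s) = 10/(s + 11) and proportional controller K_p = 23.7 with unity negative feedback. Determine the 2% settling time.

Closed-loop transfer function: T(s) = K_p·G_p(s)/(1 + K_p·G_p(s)) = 237/(s + 11 + 237) = 237/(s + 248).
Time constant τ = 1/248 = 0.004032 s, so the 2% settling time is about 4τ = 0.0161 s.

T_s ≈ 0.0161 s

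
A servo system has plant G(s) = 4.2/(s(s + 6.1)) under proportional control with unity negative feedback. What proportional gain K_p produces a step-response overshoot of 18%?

K_p = 9.65

From %OS = 100·exp(−πζ/√(1−ζ²)) = 18%, ζ = −ln(0.18)/√(π²+ln²(0.18)) = 0.4791.
Characteristic equation s² + 6.1s + 4.2K_p = 0 gives ζ = 6.1/(2√(4.2K_p)).
Setting ζ = 0.4791: √(4.2K_p) = 6.1/(2·0.4791) = 6.366, so K_p = 40.53/4.2 = 9.65.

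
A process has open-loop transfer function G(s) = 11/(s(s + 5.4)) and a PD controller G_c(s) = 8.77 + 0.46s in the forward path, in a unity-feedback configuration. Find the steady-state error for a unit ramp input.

The loop has one pole at the origin (type 1). Velocity error constant K_v = lim_{s→0} s·G_c(s)G(s) = 8.77·11/5.4 = 17.86.
Steady-state error to a unit ramp: e_ss = 1/K_v = 0.056.

0.056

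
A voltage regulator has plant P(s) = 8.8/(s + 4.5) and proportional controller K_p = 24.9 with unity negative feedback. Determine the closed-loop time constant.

τ = 0.00447 s

Closed-loop transfer function: T(s) = K_p·P(s)/(1 + K_p·P(s)) = 219.1/(s + 4.5 + 219.1) = 219.1/(s + 223.6).
Time constant τ = 1/223.6 = 0.00447 s.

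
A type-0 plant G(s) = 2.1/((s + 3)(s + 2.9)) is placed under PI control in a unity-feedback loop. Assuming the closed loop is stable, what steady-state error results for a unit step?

The PI controller's integrator makes the forward path type 1, so e_ss to a step is zero.

0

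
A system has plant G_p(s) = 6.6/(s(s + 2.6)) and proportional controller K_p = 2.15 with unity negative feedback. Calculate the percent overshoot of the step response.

31.5%

Closed-loop characteristic equation: s² + 2.6s + 14.19 = 0, so ω_n = 3.767 rad/s and ζ = 2.6/(2·3.767) = 0.3451.
%OS = 100·exp(−πζ/√(1−ζ²)) = 100·exp(−π·0.3451/√0.8809) = 31.5%.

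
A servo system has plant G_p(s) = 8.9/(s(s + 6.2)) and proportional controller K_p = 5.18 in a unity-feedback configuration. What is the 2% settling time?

T_s ≈ 1.29 s

Closed-loop characteristic equation: s² + 6.2s + 46.1 = 0, so ω_n = 6.79 rad/s and ζ = 6.2/(2·6.79) = 0.4566.
2% settling time T_s ≈ 4/(ζω_n) = 4/3.1 = 1.29 s.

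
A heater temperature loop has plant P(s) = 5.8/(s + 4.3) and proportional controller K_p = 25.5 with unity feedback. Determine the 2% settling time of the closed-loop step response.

T_s ≈ 0.0263 s

Closed-loop transfer function: T(s) = K_p·P(s)/(1 + K_p·P(s)) = 147.9/(s + 4.3 + 147.9) = 147.9/(s + 152.2).
Time constant τ = 1/152.2 = 0.00657 s, so the 2% settling time is about 4τ = 0.0263 s.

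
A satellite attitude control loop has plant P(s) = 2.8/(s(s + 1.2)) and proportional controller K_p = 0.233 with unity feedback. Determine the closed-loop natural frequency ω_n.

With unity feedback the closed-loop characteristic equation is s² + 1.2s + 0.233·2.8 = s² + 1.2s + 0.6524 = 0.
Matching s² + 2ζω_n s + ω_n²: ω_n = √0.6524 = 0.8077 rad/s and 2ζω_n = 1.2, so ζ = 1.2/(2·0.8077) = 0.743.

ω_n = 0.808 rad/s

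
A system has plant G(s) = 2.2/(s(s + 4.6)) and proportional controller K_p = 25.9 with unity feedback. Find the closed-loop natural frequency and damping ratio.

ω_n = 7.55 rad/s, ζ = 0.305

1 + K_p·G(s) = 0 gives s² + 4.6s + 56.98 = 0.
So ω_n² = 56.98 ⇒ ω_n = 7.549 rad/s, and ζ = 4.6/(2ω_n) = 0.305.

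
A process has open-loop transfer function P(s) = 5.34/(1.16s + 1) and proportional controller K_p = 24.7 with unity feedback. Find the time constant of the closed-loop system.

τ = 0.00873 s

Closed loop: T(s) = K_p·P/(1+K_p·P) = 131.9/(1.16s + 1 + 131.9), with pole at s = −(1 + 131.9)/1.16 = −114.6.
Closed-loop time constant τ = 1/114.6 = 0.00873 s.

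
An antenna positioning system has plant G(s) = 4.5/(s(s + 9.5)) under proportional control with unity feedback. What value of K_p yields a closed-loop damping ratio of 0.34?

K_p = 43.4

Closed-loop characteristic equation: s² + 9.5s + K_p·4.5 = 0.
So ω_n = √(4.5K_p) and 2ζω_n = 9.5, giving ζ = 9.5/(2√(4.5K_p)).
Setting ζ = 0.34: √(4.5K_p) = 9.5/(2·0.34) = 13.97, so K_p = 195.2/4.5 = 43.4.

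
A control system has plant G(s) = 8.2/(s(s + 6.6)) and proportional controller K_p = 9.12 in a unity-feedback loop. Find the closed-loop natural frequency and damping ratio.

1 + K_p·G(s) = 0 gives s² + 6.6s + 74.78 = 0.
So ω_n² = 74.78 ⇒ ω_n = 8.648 rad/s, and ζ = 6.6/(2ω_n) = 0.382.

ω_n = 8.65 rad/s, ζ = 0.382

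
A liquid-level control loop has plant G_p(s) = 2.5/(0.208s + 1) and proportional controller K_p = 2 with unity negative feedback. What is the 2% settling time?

Closed loop: T(s) = K_p·G_p/(1+K_p·G_p) = 5/(0.208s + 1 + 5), with pole at s = −(1 + 5)/0.208 = −28.85.
τ = 1/28.85 = 0.03467 s, so 2% settling time ≈ 4τ = 0.139 s.

T_s ≈ 0.139 s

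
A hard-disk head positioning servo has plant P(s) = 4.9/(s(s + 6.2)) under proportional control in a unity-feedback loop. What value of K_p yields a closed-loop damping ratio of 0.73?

Closed-loop characteristic equation: s² + 6.2s + K_p·4.9 = 0.
So ω_n = √(4.9K_p) and 2ζω_n = 6.2, giving ζ = 6.2/(2√(4.9K_p)).
Setting ζ = 0.73: √(4.9K_p) = 6.2/(2·0.73) = 4.247, so K_p = 18.03/4.9 = 3.68.

K_p = 3.68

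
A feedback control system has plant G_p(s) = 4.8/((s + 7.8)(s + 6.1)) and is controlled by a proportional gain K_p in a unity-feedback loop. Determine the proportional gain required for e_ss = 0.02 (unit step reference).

K_p = 486

For a type-0 loop with proportional control, e_ss = 1/(1 + K_p·G_p(0)).
G_p(0) = 0.1009. Require 1/(1 + K_p·0.1009) = 0.02, so 1 + 0.1009·K_p = 50.
K_p = (50 − 1)/0.1009 = 486.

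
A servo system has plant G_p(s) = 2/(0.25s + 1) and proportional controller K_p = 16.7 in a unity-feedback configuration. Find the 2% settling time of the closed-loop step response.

Closed loop: T(s) = K_p·G_p/(1+K_p·G_p) = 33.4/(0.25s + 1 + 33.4), with pole at s = −(1 + 33.4)/0.25 = −137.6.
τ = 1/137.6 = 0.007267 s, so 2% settling time ≈ 4τ = 0.0291 s.

T_s ≈ 0.0291 s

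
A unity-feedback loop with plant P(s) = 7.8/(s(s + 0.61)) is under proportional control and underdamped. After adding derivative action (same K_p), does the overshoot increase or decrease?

With PD the characteristic equation becomes s² + (a + K·K_d)s + K·K_p = 0; the damping term grows, ζ rises, overshoot falls.

decrease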